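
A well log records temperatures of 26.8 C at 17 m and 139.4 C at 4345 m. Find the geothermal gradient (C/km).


dT = 139.4 - 26.8 = 112.6 C
dz = 4345 - 17 = 4328 m
gradient = dT/dz * 1000 = 112.6/4328 * 1000 = 26.0166 C/km

26.0166


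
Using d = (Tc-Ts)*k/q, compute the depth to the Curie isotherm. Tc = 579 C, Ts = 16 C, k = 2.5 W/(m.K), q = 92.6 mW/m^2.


T_Curie - T_surf = 579 - 16 = 563 C
Convert q to W/m^2: 92.6 mW/m^2 = 0.0926 W/m^2
d = 563 * 2.5 / 0.0926 = 15199.78 m

15199.78


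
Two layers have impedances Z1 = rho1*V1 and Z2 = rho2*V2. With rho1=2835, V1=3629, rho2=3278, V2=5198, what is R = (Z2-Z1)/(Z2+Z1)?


Z1 = 2835 * 3629 = 10288215
Z2 = 3278 * 5198 = 17039044
R = (17039044 - 10288215) / (17039044 + 10288215) = 6750829 / 27327259 = 0.247

0.247


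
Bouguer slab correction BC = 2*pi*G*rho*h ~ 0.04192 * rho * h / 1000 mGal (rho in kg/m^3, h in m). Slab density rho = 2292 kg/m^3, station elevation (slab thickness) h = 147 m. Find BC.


BC = 0.04192 * rho * h / 1000
= 0.04192 * 2292 * 147 / 1000
= 14.1239 mGal

14.1239


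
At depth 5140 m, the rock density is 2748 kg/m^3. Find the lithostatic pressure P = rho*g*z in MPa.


P = rho * g * z / 1e6
= 2748 * 9.81 * 5140 / 1e6
= 138563503.2 / 1e6
= 138.5635 MPa

138.5635


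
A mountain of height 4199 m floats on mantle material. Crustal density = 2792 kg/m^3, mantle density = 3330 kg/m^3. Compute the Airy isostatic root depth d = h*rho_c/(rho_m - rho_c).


rho_m - rho_c = 3330 - 2792 = 538
d = 4199 * 2792 / 538
= 11723608 / 538
= 21791.09 m

21791.09


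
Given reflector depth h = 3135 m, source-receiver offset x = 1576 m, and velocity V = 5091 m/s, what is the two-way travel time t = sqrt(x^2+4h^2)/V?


x^2 + 4h^2 = 1576^2 + 4*3135^2 = 2483776 + 39312900 = 41796676
sqrt(41796676) = 6465.0349
t = 6465.0349 / 5091 = 1.2699 s

1.2699


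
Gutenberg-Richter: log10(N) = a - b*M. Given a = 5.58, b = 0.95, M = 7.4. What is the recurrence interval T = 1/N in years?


log10(N) = 5.58 - 0.95*7.4 = -1.45
N = 10^-1.45 = 0.035481
T = 1/N = 1/0.035481 = 28.1838 years

28.1838


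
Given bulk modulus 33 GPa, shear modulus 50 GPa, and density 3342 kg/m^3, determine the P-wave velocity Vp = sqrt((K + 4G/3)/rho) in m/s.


First compute the effective modulus:
K + 4G/3 = 33e9 + 4*50e9/3 = 99666666666.67 Pa
Then divide by density:
99666666666.67 / 3342 = 29822461.5998 Pa/(kg/m^3)
Take the square root:
Vp = sqrt(29822461.5998) = 5460.99 m/s

5460.99


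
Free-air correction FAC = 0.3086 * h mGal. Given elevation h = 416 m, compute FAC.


FAC = 0.3086 * h
= 0.3086 * 416
= 128.3776 mGal

128.3776


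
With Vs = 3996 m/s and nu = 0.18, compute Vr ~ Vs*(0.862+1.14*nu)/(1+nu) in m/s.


Numerator factor = 0.862 + 1.14*0.18 = 1.0672
Denominator = 1 + 0.18 = 1.18
Vr = 3996 * 1.0672 / 1.18 = 3614.01 m/s

3614.01


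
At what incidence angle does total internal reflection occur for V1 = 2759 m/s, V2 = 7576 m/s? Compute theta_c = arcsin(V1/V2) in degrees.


V1/V2 = 2759/7576 = 0.364176
theta_c = arcsin(0.364176) = 21.3569 degrees

21.3569


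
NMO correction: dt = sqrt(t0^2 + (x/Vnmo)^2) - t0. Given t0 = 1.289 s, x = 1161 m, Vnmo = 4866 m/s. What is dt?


x/Vnmo = 1161/4866 = 0.238594
(x/Vnmo)^2 = 0.056927
t0^2 = 1.661521
sqrt(1.661521 + 0.056927) = 1.310896
dt = 1.310896 - 1.289 = 0.021896

0.021896


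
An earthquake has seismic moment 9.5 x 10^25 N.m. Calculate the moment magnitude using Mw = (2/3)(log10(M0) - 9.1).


log10(M0) = log10(9.5 x 10^25) = 25.9777
Mw = 2/3 * (25.9777 - 9.1)
= 2/3 * 16.8777
= 11.25

11.25


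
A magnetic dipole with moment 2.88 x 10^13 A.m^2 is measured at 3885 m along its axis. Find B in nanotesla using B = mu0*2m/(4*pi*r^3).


m = 2.88 x 10^13 = 28800000000000 A.m^2
2m = 57600000000000 A.m^2
r^3 = 3885^3 = 58637179125
B = (4pi*10^-7) * 57600000000000 / (4*pi * 58637179125) * 1e9
= 72382294.738709 / 736856524665.32 * 1e9
= 98231.192 nT

98231.192


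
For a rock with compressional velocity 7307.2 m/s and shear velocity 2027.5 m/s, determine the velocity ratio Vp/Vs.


Vp/Vs = 7307.2 / 2027.5
= 3.604

3.604


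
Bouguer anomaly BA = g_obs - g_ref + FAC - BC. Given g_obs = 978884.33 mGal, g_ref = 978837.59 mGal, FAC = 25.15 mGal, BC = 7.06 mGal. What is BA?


BA = g_obs - g_ref + FAC - BC
= 978884.33 - 978837.59 + 25.15 - 7.06
= 64.83 mGal

64.83


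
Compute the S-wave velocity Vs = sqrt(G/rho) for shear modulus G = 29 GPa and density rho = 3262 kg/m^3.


Convert G to Pa: G = 29e9 Pa
Compute G/rho = 29e9 / 3262 = 8890251.3795
Vs = sqrt(8890251.3795) = 2981.65 m/s

2981.65


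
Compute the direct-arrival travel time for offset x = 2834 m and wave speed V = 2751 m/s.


t = x / V
= 2834 / 2751
= 1.0302 s

1.0302


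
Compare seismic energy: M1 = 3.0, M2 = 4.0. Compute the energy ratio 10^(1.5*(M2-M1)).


M2 - M1 = 4.0 - 3.0 = 1.0
1.5 * 1.0 = 1.5
ratio = 10^1.5 = 31.62

31.62


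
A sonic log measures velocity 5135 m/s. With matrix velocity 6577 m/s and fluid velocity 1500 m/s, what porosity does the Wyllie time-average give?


1/V - 1/Vm = 1/5135 - 1/6577 = 4.27e-05
1/Vf - 1/Vm = 1/1500 - 1/6577 = 0.00051462
phi = 4.27e-05 / 0.00051462 = 0.083

0.083


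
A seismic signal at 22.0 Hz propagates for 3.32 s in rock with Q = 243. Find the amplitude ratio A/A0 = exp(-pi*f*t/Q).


pi*f*t/Q = pi*22.0*3.32/243 = 0.944288
A/A0 = exp(-0.944288) = 0.388956

0.388956


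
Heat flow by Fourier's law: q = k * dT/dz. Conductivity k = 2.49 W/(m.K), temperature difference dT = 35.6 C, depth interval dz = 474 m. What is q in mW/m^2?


q = k * dT / dz * 1000
= 2.49 * 35.6 / 474 * 1000
= 0.187013 * 1000
= 187.0127 mW/m^2

187.0127


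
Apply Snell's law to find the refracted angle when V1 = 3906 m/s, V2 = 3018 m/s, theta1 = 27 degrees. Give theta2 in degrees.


sin(theta1) = sin(27 deg) = 0.45399
sin(theta2) = V2/V1 * sin(theta1) = 3018/3906 * 0.45399 = 0.350779
theta2 = arcsin(0.350779) = 20.535 degrees

20.535


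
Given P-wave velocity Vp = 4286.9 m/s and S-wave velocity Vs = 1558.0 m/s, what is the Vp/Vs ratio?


Vp/Vs = 4286.9 / 1558.0
= 2.7515

2.7515


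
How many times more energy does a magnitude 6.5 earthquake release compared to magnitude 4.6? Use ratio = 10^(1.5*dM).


M2 - M1 = 6.5 - 4.6 = 1.9
1.5 * 1.9 = 2.85
ratio = 10^2.85 = 707.95

707.95


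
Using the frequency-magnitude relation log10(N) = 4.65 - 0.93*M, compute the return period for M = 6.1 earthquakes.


log10(N) = 4.65 - 0.93*6.1 = -1.023
N = 10^-1.023 = 0.094842
T = 1/N = 1/0.094842 = 10.5439 years

10.5439


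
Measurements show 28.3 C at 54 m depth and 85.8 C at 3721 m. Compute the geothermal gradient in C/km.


dT = 85.8 - 28.3 = 57.5 C
dz = 3721 - 54 = 3667 m
gradient = dT/dz * 1000 = 57.5/3667 * 1000 = 15.6804 C/km

15.6804


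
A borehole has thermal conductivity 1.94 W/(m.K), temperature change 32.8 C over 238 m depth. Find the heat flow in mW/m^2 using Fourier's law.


q = k * dT / dz * 1000
= 1.94 * 32.8 / 238 * 1000
= 0.267361 * 1000
= 267.3613 mW/m^2

267.3613


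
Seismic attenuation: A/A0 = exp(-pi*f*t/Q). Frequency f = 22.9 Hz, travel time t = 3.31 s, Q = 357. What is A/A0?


pi*f*t/Q = pi*22.9*3.31/357 = 0.66703
A/A0 = exp(-0.66703) = 0.513231

0.513231


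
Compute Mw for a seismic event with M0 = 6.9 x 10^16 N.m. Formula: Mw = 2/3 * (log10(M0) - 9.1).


log10(M0) = log10(6.9 x 10^16) = 16.8388
Mw = 2/3 * (16.8388 - 9.1)
= 2/3 * 7.7388
= 5.16

5.16


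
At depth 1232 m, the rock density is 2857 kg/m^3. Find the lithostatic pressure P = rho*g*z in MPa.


P = rho * g * z / 1e6
= 2857 * 9.81 * 1232 / 1e6
= 34529473.44 / 1e6
= 34.5295 MPa

34.5295


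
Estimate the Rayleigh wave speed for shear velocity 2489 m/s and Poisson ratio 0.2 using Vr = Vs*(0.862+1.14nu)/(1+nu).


Numerator factor = 0.862 + 1.14*0.2 = 1.09
Denominator = 1 + 0.2 = 1.2
Vr = 2489 * 1.09 / 1.2 = 2260.84 m/s

2260.84


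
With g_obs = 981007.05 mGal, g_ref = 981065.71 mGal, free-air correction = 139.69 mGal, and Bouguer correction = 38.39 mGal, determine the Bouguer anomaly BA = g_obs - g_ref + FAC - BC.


BA = g_obs - g_ref + FAC - BC
= 981007.05 - 981065.71 + 139.69 - 38.39
= 42.64 mGal

42.64


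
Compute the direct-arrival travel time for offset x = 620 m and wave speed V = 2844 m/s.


t = x / V
= 620 / 2844
= 0.218 s

0.218


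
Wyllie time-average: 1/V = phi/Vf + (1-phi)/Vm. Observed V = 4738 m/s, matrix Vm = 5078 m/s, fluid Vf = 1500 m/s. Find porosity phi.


1/V - 1/Vm = 1/4738 - 1/5078 = 1.413e-05
1/Vf - 1/Vm = 1/1500 - 1/5078 = 0.00046974
phi = 1.413e-05 / 0.00046974 = 0.0301

0.0301


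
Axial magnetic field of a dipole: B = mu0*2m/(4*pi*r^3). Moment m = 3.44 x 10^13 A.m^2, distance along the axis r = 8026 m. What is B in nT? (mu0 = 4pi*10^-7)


m = 3.44 x 10^13 = 34400000000000 A.m^2
2m = 68800000000000 A.m^2
r^3 = 8026^3 = 517008241576
B = (4pi*10^-7) * 68800000000000 / (4*pi * 517008241576) * 1e9
= 86456629.826791 / 6496917174322.15 * 1e9
= 13307.3314 nT

13307.3314


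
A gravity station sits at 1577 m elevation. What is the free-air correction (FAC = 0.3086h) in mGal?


FAC = 0.3086 * h
= 0.3086 * 1577
= 486.6622 mGal

486.6622


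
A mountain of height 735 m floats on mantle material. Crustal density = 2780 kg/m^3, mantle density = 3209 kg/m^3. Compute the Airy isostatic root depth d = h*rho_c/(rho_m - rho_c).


rho_m - rho_c = 3209 - 2780 = 429
d = 735 * 2780 / 429
= 2043300 / 429
= 4762.94 m

4762.94


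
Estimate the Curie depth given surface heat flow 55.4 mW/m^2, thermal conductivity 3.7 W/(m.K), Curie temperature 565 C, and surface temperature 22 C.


T_Curie - T_surf = 565 - 22 = 543 C
Convert q to W/m^2: 55.4 mW/m^2 = 0.0554 W/m^2
d = 543 * 3.7 / 0.0554 = 36265.34 m

36265.34


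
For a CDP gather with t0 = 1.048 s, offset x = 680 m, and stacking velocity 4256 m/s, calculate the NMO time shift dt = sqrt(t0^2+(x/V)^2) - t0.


x/Vnmo = 680/4256 = 0.159774
(x/Vnmo)^2 = 0.025528
t0^2 = 1.098304
sqrt(1.098304 + 0.025528) = 1.060109
dt = 1.060109 - 1.048 = 0.012109

0.012109


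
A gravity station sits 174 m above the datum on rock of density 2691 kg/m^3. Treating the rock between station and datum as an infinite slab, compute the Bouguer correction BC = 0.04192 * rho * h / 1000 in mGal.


BC = 0.04192 * rho * h / 1000
= 0.04192 * 2691 * 174 / 1000
= 19.6284 mGal

19.6284


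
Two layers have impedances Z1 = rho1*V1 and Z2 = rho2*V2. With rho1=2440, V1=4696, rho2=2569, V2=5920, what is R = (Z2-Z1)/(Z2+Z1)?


Z1 = 2440 * 4696 = 11458240
Z2 = 2569 * 5920 = 15208480
R = (15208480 - 11458240) / (15208480 + 11458240) = 3750240 / 26666720 = 0.1406

0.1406


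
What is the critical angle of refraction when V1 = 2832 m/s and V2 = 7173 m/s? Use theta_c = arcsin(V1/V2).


V1/V2 = 2832/7173 = 0.394814
theta_c = arcsin(0.394814) = 23.2544 degrees

23.2544


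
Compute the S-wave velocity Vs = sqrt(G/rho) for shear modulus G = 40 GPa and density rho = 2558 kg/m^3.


Convert G to Pa: G = 40e9 Pa
Compute G/rho = 40e9 / 2558 = 15637216.5754
Vs = sqrt(15637216.5754) = 3954.39 m/s

3954.39


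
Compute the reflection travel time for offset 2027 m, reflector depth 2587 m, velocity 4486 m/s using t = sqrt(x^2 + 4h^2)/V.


x^2 + 4h^2 = 2027^2 + 4*2587^2 = 4108729 + 26770276 = 30879005
sqrt(30879005) = 5556.8881
t = 5556.8881 / 4486 = 1.2387 s

1.2387


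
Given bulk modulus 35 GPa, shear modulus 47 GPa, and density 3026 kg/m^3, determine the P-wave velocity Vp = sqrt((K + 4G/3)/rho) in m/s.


First compute the effective modulus:
K + 4G/3 = 35e9 + 4*47e9/3 = 97666666666.67 Pa
Then divide by density:
97666666666.67 / 3026 = 32275831.681 Pa/(kg/m^3)
Take the square root:
Vp = sqrt(32275831.681) = 5681.18 m/s

5681.18


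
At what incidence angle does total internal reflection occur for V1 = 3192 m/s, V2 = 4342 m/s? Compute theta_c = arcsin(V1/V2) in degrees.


V1/V2 = 3192/4342 = 0.735145
theta_c = arcsin(0.735145) = 47.3195 degrees

47.3195


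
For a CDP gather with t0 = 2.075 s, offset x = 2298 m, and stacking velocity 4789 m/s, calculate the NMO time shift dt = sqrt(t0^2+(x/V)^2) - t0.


x/Vnmo = 2298/4789 = 0.47985
(x/Vnmo)^2 = 0.230256
t0^2 = 4.305625
sqrt(4.305625 + 0.230256) = 2.129761
dt = 2.129761 - 2.075 = 0.054761

0.054761


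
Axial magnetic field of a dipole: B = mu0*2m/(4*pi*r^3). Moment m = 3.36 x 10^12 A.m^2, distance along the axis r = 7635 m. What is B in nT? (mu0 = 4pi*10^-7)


m = 3.36 x 10^12 = 3360000000000 A.m^2
2m = 6720000000000 A.m^2
r^3 = 7635^3 = 445068772875
B = (4pi*10^-7) * 6720000000000 / (4*pi * 445068772875) * 1e9
= 8444601.052849 / 5592899148825.3 * 1e9
= 1509.879 nT

1509.879


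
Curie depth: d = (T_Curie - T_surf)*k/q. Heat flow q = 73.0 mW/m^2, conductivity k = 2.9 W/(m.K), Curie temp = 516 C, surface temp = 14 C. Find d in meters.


T_Curie - T_surf = 516 - 14 = 502 C
Convert q to W/m^2: 73.0 mW/m^2 = 0.073 W/m^2
d = 502 * 2.9 / 0.073 = 19942.47 m

19942.47


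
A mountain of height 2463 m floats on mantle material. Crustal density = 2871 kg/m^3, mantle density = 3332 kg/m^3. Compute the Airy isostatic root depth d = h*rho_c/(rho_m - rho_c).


rho_m - rho_c = 3332 - 2871 = 461
d = 2463 * 2871 / 461
= 7071273 / 461
= 15338.99 m

15338.99


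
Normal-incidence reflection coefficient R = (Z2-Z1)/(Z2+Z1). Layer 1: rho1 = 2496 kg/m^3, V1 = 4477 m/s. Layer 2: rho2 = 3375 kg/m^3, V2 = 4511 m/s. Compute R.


Z1 = 2496 * 4477 = 11174592
Z2 = 3375 * 4511 = 15224625
R = (15224625 - 11174592) / (15224625 + 11174592) = 4050033 / 26399217 = 0.1534

0.1534


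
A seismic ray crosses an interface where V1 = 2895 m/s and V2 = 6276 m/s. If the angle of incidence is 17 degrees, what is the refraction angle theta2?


sin(theta1) = sin(17 deg) = 0.292372
sin(theta2) = V2/V1 * sin(theta1) = 6276/2895 * 0.292372 = 0.633825
theta2 = arcsin(0.633825) = 39.3329 degrees

39.3329


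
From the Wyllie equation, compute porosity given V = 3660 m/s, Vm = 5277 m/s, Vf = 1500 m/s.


1/V - 1/Vm = 1/3660 - 1/5277 = 8.372e-05
1/Vf - 1/Vm = 1/1500 - 1/5277 = 0.00047717
phi = 8.372e-05 / 0.00047717 = 0.1755

0.1755


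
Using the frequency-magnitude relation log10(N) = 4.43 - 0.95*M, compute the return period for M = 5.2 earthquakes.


log10(N) = 4.43 - 0.95*5.2 = -0.51
N = 10^-0.51 = 0.30903
T = 1/N = 1/0.30903 = 3.2359 years

3.2359


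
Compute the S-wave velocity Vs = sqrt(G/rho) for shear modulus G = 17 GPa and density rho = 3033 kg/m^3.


Convert G to Pa: G = 17e9 Pa
Compute G/rho = 17e9 / 3033 = 5605011.5397
Vs = sqrt(5605011.5397) = 2367.49 m/s

2367.49


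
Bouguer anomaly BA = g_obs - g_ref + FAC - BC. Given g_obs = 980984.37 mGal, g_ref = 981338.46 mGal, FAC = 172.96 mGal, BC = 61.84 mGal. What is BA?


BA = g_obs - g_ref + FAC - BC
= 980984.37 - 981338.46 + 172.96 - 61.84
= -242.97 mGal

-242.97


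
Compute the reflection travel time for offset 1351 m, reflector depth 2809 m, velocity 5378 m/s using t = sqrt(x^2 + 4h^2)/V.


x^2 + 4h^2 = 1351^2 + 4*2809^2 = 1825201 + 31561924 = 33387125
sqrt(33387125) = 5778.1593
t = 5778.1593 / 5378 = 1.0744 s

1.0744


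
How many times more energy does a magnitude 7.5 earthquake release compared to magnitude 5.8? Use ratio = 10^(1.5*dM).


M2 - M1 = 7.5 - 5.8 = 1.7
1.5 * 1.7 = 2.55
ratio = 10^2.55 = 354.81

354.81


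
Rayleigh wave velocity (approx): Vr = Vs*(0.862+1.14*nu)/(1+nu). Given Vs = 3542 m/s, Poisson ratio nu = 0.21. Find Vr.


Numerator factor = 0.862 + 1.14*0.21 = 1.1014
Denominator = 1 + 0.21 = 1.21
Vr = 3542 * 1.1014 / 1.21 = 3224.1 m/s

3224.1


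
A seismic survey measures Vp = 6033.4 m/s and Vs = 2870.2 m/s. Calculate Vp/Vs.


Vp/Vs = 6033.4 / 2870.2
= 2.1021

2.1021


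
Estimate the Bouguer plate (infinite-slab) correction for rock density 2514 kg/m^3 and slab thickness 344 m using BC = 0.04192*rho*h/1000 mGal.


BC = 0.04192 * rho * h / 1000
= 0.04192 * 2514 * 344 / 1000
= 36.2531 mGal

36.2531


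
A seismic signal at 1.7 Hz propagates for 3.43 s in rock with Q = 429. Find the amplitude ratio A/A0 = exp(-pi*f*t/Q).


pi*f*t/Q = pi*1.7*3.43/429 = 0.042701
A/A0 = exp(-0.042701) = 0.958198

0.958198


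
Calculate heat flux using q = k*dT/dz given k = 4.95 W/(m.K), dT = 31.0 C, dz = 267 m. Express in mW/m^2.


q = k * dT / dz * 1000
= 4.95 * 31.0 / 267 * 1000
= 0.574719 * 1000
= 574.7191 mW/m^2

574.7191


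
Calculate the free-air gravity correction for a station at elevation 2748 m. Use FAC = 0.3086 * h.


FAC = 0.3086 * h
= 0.3086 * 2748
= 848.0328 mGal

848.0328


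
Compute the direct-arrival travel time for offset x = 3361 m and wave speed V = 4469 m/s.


t = x / V
= 3361 / 4469
= 0.7521 s

0.7521


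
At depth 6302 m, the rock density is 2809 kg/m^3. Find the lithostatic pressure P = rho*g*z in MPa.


P = rho * g * z / 1e6
= 2809 * 9.81 * 6302 / 1e6
= 173659739.58 / 1e6
= 173.6597 MPa

173.6597


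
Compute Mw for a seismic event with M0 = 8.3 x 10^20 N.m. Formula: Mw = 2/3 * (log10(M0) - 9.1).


log10(M0) = log10(8.3 x 10^20) = 20.9191
Mw = 2/3 * (20.9191 - 9.1)
= 2/3 * 11.8191
= 7.88

7.88


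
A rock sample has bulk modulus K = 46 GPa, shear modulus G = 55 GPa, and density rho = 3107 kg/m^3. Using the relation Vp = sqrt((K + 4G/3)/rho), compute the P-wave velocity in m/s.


First compute the effective modulus:
K + 4G/3 = 46e9 + 4*55e9/3 = 119333333333.33 Pa
Then divide by density:
119333333333.33 / 3107 = 38407896.1485 Pa/(kg/m^3)
Take the square root:
Vp = sqrt(38407896.1485) = 6197.41 m/s

6197.41


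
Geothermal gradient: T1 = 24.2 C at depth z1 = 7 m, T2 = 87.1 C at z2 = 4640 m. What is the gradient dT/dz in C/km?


dT = 87.1 - 24.2 = 62.9 C
dz = 4640 - 7 = 4633 m
gradient = dT/dz * 1000 = 62.9/4633 * 1000 = 13.5765 C/km

13.5765


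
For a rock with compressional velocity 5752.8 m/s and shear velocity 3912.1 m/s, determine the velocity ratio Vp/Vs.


Vp/Vs = 5752.8 / 3912.1
= 1.4705

1.4705


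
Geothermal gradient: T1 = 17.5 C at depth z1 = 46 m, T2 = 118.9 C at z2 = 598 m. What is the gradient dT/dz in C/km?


dT = 118.9 - 17.5 = 101.4 C
dz = 598 - 46 = 552 m
gradient = dT/dz * 1000 = 101.4/552 * 1000 = 183.6957 C/km

183.6957


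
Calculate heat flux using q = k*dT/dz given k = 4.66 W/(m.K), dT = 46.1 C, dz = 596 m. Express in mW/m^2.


q = k * dT / dz * 1000
= 4.66 * 46.1 / 596 * 1000
= 0.360446 * 1000
= 360.4463 mW/m^2

360.4463


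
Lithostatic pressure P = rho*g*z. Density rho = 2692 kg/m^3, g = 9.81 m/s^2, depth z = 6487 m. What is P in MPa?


P = rho * g * z / 1e6
= 2692 * 9.81 * 6487 / 1e6
= 171312069.24 / 1e6
= 171.3121 MPa

171.3121


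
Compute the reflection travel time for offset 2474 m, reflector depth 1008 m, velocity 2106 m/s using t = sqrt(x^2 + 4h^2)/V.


x^2 + 4h^2 = 2474^2 + 4*1008^2 = 6120676 + 4064256 = 10184932
sqrt(10184932) = 3191.384
t = 3191.384 / 2106 = 1.5154 s

1.5154


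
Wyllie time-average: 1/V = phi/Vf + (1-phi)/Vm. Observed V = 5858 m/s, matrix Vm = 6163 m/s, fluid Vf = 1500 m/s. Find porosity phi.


1/V - 1/Vm = 1/5858 - 1/6163 = 8.45e-06
1/Vf - 1/Vm = 1/1500 - 1/6163 = 0.00050441
phi = 8.45e-06 / 0.00050441 = 0.0167

0.0167


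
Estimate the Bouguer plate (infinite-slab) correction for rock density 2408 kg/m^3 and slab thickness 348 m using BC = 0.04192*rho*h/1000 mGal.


BC = 0.04192 * rho * h / 1000
= 0.04192 * 2408 * 348 / 1000
= 35.1283 mGal

35.1283


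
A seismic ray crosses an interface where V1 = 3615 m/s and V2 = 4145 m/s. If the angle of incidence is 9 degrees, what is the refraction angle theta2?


sin(theta1) = sin(9 deg) = 0.156434
sin(theta2) = V2/V1 * sin(theta1) = 4145/3615 * 0.156434 = 0.17937
theta2 = arcsin(0.17937) = 10.333 degrees

10.333


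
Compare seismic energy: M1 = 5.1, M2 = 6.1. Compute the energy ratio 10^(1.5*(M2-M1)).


M2 - M1 = 6.1 - 5.1 = 1.0
1.5 * 1.0 = 1.5
ratio = 10^1.5 = 31.62

31.62


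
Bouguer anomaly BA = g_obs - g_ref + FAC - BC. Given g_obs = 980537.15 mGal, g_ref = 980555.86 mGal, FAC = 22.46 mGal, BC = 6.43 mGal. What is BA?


BA = g_obs - g_ref + FAC - BC
= 980537.15 - 980555.86 + 22.46 - 6.43
= -2.68 mGal

-2.68


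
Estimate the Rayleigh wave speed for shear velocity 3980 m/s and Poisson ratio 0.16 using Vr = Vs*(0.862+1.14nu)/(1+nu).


Numerator factor = 0.862 + 1.14*0.16 = 1.0444
Denominator = 1 + 0.16 = 1.16
Vr = 3980 * 1.0444 / 1.16 = 3583.37 m/s

3583.37


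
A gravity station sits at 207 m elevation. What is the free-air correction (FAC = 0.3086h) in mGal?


FAC = 0.3086 * h
= 0.3086 * 207
= 63.8802 mGal

63.8802


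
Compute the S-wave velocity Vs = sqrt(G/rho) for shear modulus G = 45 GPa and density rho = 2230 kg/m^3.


Convert G to Pa: G = 45e9 Pa
Compute G/rho = 45e9 / 2230 = 20179372.1973
Vs = sqrt(20179372.1973) = 4492.15 m/s

4492.15


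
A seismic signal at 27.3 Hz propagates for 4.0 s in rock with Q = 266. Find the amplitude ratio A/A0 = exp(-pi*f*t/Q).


pi*f*t/Q = pi*27.3*4.0/266 = 1.289706
A/A0 = exp(-1.289706) = 0.275352

0.275352


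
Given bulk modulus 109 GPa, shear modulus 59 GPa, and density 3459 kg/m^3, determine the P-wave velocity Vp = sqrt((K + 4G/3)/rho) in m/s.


First compute the effective modulus:
K + 4G/3 = 109e9 + 4*59e9/3 = 187666666666.67 Pa
Then divide by density:
187666666666.67 / 3459 = 54254601.5226 Pa/(kg/m^3)
Take the square root:
Vp = sqrt(54254601.5226) = 7365.77 m/s

7365.77


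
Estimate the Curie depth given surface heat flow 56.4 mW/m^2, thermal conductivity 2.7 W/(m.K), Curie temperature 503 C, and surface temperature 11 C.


T_Curie - T_surf = 503 - 11 = 492 C
Convert q to W/m^2: 56.4 mW/m^2 = 0.0564 W/m^2
d = 492 * 2.7 / 0.0564 = 23553.19 m

23553.19


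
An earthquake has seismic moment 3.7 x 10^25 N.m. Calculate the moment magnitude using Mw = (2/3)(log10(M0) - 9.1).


log10(M0) = log10(3.7 x 10^25) = 25.5682
Mw = 2/3 * (25.5682 - 9.1)
= 2/3 * 16.4682
= 10.98

10.98


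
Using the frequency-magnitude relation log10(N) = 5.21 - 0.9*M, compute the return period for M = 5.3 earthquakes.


log10(N) = 5.21 - 0.9*5.3 = 0.44
N = 10^0.44 = 2.754229
T = 1/N = 1/2.754229 = 0.3631 years

0.3631


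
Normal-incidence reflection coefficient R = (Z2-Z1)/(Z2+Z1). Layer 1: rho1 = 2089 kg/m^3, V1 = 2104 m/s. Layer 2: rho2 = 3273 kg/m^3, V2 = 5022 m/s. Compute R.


Z1 = 2089 * 2104 = 4395256
Z2 = 3273 * 5022 = 16437006
R = (16437006 - 4395256) / (16437006 + 4395256) = 12041750 / 20832262 = 0.578

0.578


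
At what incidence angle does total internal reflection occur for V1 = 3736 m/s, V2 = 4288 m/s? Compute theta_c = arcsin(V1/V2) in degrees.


V1/V2 = 3736/4288 = 0.871269
theta_c = arcsin(0.871269) = 60.6064 degrees

60.6064


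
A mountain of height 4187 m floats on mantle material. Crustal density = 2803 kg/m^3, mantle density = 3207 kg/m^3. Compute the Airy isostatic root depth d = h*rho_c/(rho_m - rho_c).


rho_m - rho_c = 3207 - 2803 = 404
d = 4187 * 2803 / 404
= 11736161 / 404
= 29049.9 m

29049.9


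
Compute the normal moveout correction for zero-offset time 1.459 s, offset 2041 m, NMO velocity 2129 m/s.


x/Vnmo = 2041/2129 = 0.958666
(x/Vnmo)^2 = 0.919041
t0^2 = 2.128681
sqrt(2.128681 + 0.919041) = 1.745772
dt = 1.745772 - 1.459 = 0.286772

0.286772


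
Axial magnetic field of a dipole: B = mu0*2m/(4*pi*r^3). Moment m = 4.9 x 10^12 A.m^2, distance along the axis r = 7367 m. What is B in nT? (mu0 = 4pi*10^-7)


m = 4.9 x 10^12 = 4900000000000 A.m^2
2m = 9800000000000 A.m^2
r^3 = 7367^3 = 399826899863
B = (4pi*10^-7) * 9800000000000 / (4*pi * 399826899863) * 1e9
= 12315043.202072 / 5024373005268.73 * 1e9
= 2451.0607 nT

2451.0607


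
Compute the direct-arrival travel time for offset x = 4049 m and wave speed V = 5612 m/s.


t = x / V
= 4049 / 5612
= 0.7215 s

0.7215


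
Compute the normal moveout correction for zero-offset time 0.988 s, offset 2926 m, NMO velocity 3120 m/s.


x/Vnmo = 2926/3120 = 0.937821
(x/Vnmo)^2 = 0.879507
t0^2 = 0.976144
sqrt(0.976144 + 0.879507) = 1.362223
dt = 1.362223 - 0.988 = 0.374223

0.374223


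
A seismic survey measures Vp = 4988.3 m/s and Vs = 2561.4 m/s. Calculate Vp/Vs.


Vp/Vs = 4988.3 / 2561.4
= 1.9475

1.9475


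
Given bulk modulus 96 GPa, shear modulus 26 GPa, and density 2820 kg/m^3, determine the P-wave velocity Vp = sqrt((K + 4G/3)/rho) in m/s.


First compute the effective modulus:
K + 4G/3 = 96e9 + 4*26e9/3 = 130666666666.67 Pa
Then divide by density:
130666666666.67 / 2820 = 46335697.3995 Pa/(kg/m^3)
Take the square root:
Vp = sqrt(46335697.3995) = 6807.03 m/s

6807.03


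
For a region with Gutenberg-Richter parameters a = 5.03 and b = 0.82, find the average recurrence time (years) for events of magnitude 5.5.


log10(N) = 5.03 - 0.82*5.5 = 0.52
N = 10^0.52 = 3.311311
T = 1/N = 1/3.311311 = 0.302 years

0.302


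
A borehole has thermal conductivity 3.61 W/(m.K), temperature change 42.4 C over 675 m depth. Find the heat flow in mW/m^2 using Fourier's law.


q = k * dT / dz * 1000
= 3.61 * 42.4 / 675 * 1000
= 0.226761 * 1000
= 226.7615 mW/m^2

226.7615


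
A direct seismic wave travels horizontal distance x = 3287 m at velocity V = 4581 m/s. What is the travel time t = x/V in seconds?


t = x / V
= 3287 / 4581
= 0.7175 s

0.7175


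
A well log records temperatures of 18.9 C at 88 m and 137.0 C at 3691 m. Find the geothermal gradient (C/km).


dT = 137.0 - 18.9 = 118.1 C
dz = 3691 - 88 = 3603 m
gradient = dT/dz * 1000 = 118.1/3603 * 1000 = 32.7782 C/km

32.7782


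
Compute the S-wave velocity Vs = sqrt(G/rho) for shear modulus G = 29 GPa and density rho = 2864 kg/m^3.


Convert G to Pa: G = 29e9 Pa
Compute G/rho = 29e9 / 2864 = 10125698.324
Vs = sqrt(10125698.324) = 3182.09 m/s

3182.09


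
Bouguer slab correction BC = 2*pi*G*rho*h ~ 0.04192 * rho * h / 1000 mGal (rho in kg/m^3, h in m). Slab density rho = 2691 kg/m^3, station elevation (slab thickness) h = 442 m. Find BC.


BC = 0.04192 * rho * h / 1000
= 0.04192 * 2691 * 442 / 1000
= 49.8606 mGal

49.8606


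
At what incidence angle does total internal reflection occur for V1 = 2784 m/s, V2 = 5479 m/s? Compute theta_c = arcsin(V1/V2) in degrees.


V1/V2 = 2784/5479 = 0.508122
theta_c = arcsin(0.508122) = 30.5388 degrees

30.5388


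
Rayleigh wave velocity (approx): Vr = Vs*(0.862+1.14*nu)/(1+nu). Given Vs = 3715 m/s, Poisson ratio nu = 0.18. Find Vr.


Numerator factor = 0.862 + 1.14*0.18 = 1.0672
Denominator = 1 + 0.18 = 1.18
Vr = 3715 * 1.0672 / 1.18 = 3359.87 m/s

3359.87


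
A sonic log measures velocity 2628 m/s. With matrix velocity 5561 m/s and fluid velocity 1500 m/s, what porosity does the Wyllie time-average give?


1/V - 1/Vm = 1/2628 - 1/5561 = 0.00020069
1/Vf - 1/Vm = 1/1500 - 1/5561 = 0.00048684
phi = 0.00020069 / 0.00048684 = 0.4122

0.4122


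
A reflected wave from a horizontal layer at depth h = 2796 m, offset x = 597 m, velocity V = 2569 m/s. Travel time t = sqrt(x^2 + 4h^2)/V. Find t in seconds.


x^2 + 4h^2 = 597^2 + 4*2796^2 = 356409 + 31270464 = 31626873
sqrt(31626873) = 5623.7775
t = 5623.7775 / 2569 = 2.1891 s

2.1891


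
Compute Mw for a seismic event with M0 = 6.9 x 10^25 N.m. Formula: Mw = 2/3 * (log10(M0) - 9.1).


log10(M0) = log10(6.9 x 10^25) = 25.8388
Mw = 2/3 * (25.8388 - 9.1)
= 2/3 * 16.7388
= 11.16

11.16


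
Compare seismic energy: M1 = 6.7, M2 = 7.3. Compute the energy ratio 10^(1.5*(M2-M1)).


M2 - M1 = 7.3 - 6.7 = 0.6
1.5 * 0.6 = 0.9
ratio = 10^0.9 = 7.94

7.94


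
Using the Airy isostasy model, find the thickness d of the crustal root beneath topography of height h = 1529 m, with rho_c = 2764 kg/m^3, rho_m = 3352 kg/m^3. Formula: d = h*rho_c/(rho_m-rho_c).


rho_m - rho_c = 3352 - 2764 = 588
d = 1529 * 2764 / 588
= 4226156 / 588
= 7187.34 m

7187.34


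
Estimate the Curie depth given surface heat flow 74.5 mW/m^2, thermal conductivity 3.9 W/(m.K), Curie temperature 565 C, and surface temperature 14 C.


T_Curie - T_surf = 565 - 14 = 551 C
Convert q to W/m^2: 74.5 mW/m^2 = 0.0745 W/m^2
d = 551 * 3.9 / 0.0745 = 28844.3 m

28844.3


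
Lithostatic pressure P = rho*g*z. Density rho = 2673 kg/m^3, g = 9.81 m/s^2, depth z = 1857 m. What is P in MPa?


P = rho * g * z / 1e6
= 2673 * 9.81 * 1857 / 1e6
= 48694495.41 / 1e6
= 48.6945 MPa

48.6945


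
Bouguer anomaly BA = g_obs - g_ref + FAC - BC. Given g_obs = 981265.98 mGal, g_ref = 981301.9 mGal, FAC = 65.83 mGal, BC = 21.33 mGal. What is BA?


BA = g_obs - g_ref + FAC - BC
= 981265.98 - 981301.9 + 65.83 - 21.33
= 8.58 mGal

8.58


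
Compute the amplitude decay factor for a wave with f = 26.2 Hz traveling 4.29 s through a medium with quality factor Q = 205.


pi*f*t/Q = pi*26.2*4.29/205 = 1.722482
A/A0 = exp(-1.722482) = 0.178622

0.178622


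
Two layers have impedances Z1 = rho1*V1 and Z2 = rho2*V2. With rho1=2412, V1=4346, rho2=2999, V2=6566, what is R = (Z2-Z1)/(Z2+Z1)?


Z1 = 2412 * 4346 = 10482552
Z2 = 2999 * 6566 = 19691434
R = (19691434 - 10482552) / (19691434 + 10482552) = 9208882 / 30173986 = 0.3052

0.3052


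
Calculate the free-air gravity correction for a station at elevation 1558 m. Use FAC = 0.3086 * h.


FAC = 0.3086 * h
= 0.3086 * 1558
= 480.7988 mGal

480.7988


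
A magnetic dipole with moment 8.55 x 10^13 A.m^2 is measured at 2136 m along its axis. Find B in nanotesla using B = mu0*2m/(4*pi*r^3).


m = 8.55 x 10^13 = 85500000000000 A.m^2
2m = 171000000000000 A.m^2
r^3 = 2136^3 = 9745491456
B = (4pi*10^-7) * 171000000000000 / (4*pi * 9745491456) * 1e9
= 214884937.505542 / 122465457455.17 * 1e9
= 1754657.5334 nT

1754657.5334


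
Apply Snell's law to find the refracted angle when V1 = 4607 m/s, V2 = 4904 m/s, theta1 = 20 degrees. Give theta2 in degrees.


sin(theta1) = sin(20 deg) = 0.34202
sin(theta2) = V2/V1 * sin(theta1) = 4904/4607 * 0.34202 = 0.364069
theta2 = arcsin(0.364069) = 21.3503 degrees

21.3503


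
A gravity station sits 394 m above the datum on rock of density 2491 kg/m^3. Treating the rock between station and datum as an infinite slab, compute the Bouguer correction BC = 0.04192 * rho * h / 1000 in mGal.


BC = 0.04192 * rho * h / 1000
= 0.04192 * 2491 * 394 / 1000
= 41.1426 mGal

41.1426


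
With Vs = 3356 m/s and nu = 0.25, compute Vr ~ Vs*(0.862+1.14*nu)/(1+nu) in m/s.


Numerator factor = 0.862 + 1.14*0.25 = 1.147
Denominator = 1 + 0.25 = 1.25
Vr = 3356 * 1.147 / 1.25 = 3079.47 m/s

3079.47


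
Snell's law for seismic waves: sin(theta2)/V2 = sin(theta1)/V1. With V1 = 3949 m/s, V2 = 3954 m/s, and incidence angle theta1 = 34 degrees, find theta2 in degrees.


sin(theta1) = sin(34 deg) = 0.559193
sin(theta2) = V2/V1 * sin(theta1) = 3954/3949 * 0.559193 = 0.559901
theta2 = arcsin(0.559901) = 34.0489 degrees

34.0489


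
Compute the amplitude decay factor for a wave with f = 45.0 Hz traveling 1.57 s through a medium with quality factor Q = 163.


pi*f*t/Q = pi*45.0*1.57/163 = 1.361678
A/A0 = exp(-1.361678) = 0.25623

0.25623


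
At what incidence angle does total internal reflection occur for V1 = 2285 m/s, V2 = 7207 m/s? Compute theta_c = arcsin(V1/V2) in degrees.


V1/V2 = 2285/7207 = 0.317053
theta_c = arcsin(0.317053) = 18.4848 degrees

18.4848


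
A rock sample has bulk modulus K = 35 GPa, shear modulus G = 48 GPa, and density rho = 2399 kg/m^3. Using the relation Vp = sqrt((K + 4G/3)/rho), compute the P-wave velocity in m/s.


First compute the effective modulus:
K + 4G/3 = 35e9 + 4*48e9/3 = 99000000000.0 Pa
Then divide by density:
99000000000.0 / 2399 = 41267194.6644 Pa/(kg/m^3)
Take the square root:
Vp = sqrt(41267194.6644) = 6423.95 m/s

6423.95


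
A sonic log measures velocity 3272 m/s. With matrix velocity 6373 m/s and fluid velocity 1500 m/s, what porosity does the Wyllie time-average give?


1/V - 1/Vm = 1/3272 - 1/6373 = 0.00014871
1/Vf - 1/Vm = 1/1500 - 1/6373 = 0.00050975
phi = 0.00014871 / 0.00050975 = 0.2917

0.2917


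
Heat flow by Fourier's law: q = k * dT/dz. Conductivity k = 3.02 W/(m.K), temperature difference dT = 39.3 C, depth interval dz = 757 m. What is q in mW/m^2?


q = k * dT / dz * 1000
= 3.02 * 39.3 / 757 * 1000
= 0.156785 * 1000
= 156.7847 mW/m^2

156.7847


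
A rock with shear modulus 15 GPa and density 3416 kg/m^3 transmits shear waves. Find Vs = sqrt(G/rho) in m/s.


Convert G to Pa: G = 15e9 Pa
Compute G/rho = 15e9 / 3416 = 4391100.7026
Vs = sqrt(4391100.7026) = 2095.5 m/s

2095.5


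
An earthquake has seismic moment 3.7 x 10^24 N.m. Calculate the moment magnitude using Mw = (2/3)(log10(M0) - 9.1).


log10(M0) = log10(3.7 x 10^24) = 24.5682
Mw = 2/3 * (24.5682 - 9.1)
= 2/3 * 15.4682
= 10.31

10.31


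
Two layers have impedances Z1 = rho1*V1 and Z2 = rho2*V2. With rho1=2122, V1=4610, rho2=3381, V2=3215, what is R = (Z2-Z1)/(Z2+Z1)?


Z1 = 2122 * 4610 = 9782420
Z2 = 3381 * 3215 = 10869915
R = (10869915 - 9782420) / (10869915 + 9782420) = 1087495 / 20652335 = 0.0527

0.0527


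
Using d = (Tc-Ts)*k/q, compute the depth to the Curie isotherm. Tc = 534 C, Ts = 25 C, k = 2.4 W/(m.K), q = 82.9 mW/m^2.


T_Curie - T_surf = 534 - 25 = 509 C
Convert q to W/m^2: 82.9 mW/m^2 = 0.0829 W/m^2
d = 509 * 2.4 / 0.0829 = 14735.83 m

14735.83


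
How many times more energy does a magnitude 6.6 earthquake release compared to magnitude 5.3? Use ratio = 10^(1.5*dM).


M2 - M1 = 6.6 - 5.3 = 1.3
1.5 * 1.3 = 1.95
ratio = 10^1.95 = 89.13

89.13


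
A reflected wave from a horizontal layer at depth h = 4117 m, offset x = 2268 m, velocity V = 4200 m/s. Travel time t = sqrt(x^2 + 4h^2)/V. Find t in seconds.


x^2 + 4h^2 = 2268^2 + 4*4117^2 = 5143824 + 67798756 = 72942580
sqrt(72942580) = 8540.6428
t = 8540.6428 / 4200 = 2.0335 s

2.0335


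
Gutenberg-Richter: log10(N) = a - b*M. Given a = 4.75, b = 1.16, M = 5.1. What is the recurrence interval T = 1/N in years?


log10(N) = 4.75 - 1.16*5.1 = -1.166
N = 10^-1.166 = 0.068234
T = 1/N = 1/0.068234 = 14.6555 years

14.6555


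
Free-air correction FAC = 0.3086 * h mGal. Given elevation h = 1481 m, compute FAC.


FAC = 0.3086 * h
= 0.3086 * 1481
= 457.0366 mGal

457.0366


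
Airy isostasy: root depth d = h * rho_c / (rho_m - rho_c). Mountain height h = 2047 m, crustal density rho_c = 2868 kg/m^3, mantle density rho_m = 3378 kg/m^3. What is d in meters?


rho_m - rho_c = 3378 - 2868 = 510
d = 2047 * 2868 / 510
= 5870796 / 510
= 11511.36 m

11511.36


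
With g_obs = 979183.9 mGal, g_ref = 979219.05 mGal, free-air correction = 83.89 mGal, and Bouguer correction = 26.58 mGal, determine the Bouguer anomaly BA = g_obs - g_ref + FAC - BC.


BA = g_obs - g_ref + FAC - BC
= 979183.9 - 979219.05 + 83.89 - 26.58
= 22.16 mGal

22.16


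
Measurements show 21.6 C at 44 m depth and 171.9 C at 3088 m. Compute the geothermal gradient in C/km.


dT = 171.9 - 21.6 = 150.3 C
dz = 3088 - 44 = 3044 m
gradient = dT/dz * 1000 = 150.3/3044 * 1000 = 49.3758 C/km

49.3758


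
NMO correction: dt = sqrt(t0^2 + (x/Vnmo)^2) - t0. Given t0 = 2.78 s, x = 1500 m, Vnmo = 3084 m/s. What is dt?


x/Vnmo = 1500/3084 = 0.486381
(x/Vnmo)^2 = 0.236567
t0^2 = 7.7284
sqrt(7.7284 + 0.236567) = 2.822227
dt = 2.822227 - 2.78 = 0.042227

0.042227


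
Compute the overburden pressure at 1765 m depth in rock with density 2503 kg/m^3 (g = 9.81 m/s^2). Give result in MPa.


P = rho * g * z / 1e6
= 2503 * 9.81 * 1765 / 1e6
= 43338568.95 / 1e6
= 43.3386 MPa

43.3386


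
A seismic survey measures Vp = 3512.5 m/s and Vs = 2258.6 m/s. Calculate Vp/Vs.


Vp/Vs = 3512.5 / 2258.6
= 1.5552

1.5552


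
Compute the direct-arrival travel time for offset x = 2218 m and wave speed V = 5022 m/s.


t = x / V
= 2218 / 5022
= 0.4417 s

0.4417


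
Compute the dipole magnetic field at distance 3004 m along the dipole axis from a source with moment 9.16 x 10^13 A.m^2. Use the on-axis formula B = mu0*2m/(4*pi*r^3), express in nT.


m = 9.16 x 10^13 = 91600000000000 A.m^2
2m = 183200000000000 A.m^2
r^3 = 3004^3 = 27108144064
B = (4pi*10^-7) * 183200000000000 / (4*pi * 27108144064) * 1e9
= 230215909.65506 / 340650984975.66 * 1e9
= 675811.6659 nT

675811.6659


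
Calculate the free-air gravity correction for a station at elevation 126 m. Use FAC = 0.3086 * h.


FAC = 0.3086 * h
= 0.3086 * 126
= 38.8836 mGal

38.8836


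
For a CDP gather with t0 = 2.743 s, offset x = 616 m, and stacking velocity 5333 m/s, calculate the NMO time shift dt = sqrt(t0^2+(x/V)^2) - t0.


x/Vnmo = 616/5333 = 0.115507
(x/Vnmo)^2 = 0.013342
t0^2 = 7.524049
sqrt(7.524049 + 0.013342) = 2.745431
dt = 2.745431 - 2.743 = 0.002431

0.002431


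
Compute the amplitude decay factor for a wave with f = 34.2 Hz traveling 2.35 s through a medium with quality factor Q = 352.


pi*f*t/Q = pi*34.2*2.35/352 = 0.717301
A/A0 = exp(-0.717301) = 0.488068

0.488068


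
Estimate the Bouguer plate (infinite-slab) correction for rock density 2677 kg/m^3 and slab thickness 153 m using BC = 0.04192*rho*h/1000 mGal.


BC = 0.04192 * rho * h / 1000
= 0.04192 * 2677 * 153 / 1000
= 17.1696 mGal

17.1696


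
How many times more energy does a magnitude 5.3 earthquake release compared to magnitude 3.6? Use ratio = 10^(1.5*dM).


M2 - M1 = 5.3 - 3.6 = 1.7
1.5 * 1.7 = 2.55
ratio = 10^2.55 = 354.81

354.81


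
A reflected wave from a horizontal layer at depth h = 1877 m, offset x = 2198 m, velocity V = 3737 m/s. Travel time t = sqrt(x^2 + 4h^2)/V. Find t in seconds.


x^2 + 4h^2 = 2198^2 + 4*1877^2 = 4831204 + 14092516 = 18923720
sqrt(18923720) = 4350.1402
t = 4350.1402 / 3737 = 1.1641 s

1.1641


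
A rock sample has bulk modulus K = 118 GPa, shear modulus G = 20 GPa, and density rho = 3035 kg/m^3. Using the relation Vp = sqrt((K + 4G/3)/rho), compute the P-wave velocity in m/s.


First compute the effective modulus:
K + 4G/3 = 118e9 + 4*20e9/3 = 144666666666.67 Pa
Then divide by density:
144666666666.67 / 3035 = 47666117.5178 Pa/(kg/m^3)
Take the square root:
Vp = sqrt(47666117.5178) = 6904.07 m/s

6904.07


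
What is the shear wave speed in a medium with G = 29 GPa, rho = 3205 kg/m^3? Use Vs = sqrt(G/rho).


Convert G to Pa: G = 29e9 Pa
Compute G/rho = 29e9 / 3205 = 9048361.9345
Vs = sqrt(9048361.9345) = 3008.05 m/s

3008.05


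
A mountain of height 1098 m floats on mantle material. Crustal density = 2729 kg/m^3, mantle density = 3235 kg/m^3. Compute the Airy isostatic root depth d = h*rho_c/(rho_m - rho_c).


rho_m - rho_c = 3235 - 2729 = 506
d = 1098 * 2729 / 506
= 2996442 / 506
= 5921.82 m

5921.82


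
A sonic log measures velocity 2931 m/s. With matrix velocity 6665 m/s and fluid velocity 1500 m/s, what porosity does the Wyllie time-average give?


1/V - 1/Vm = 1/2931 - 1/6665 = 0.00019114
1/Vf - 1/Vm = 1/1500 - 1/6665 = 0.00051663
phi = 0.00019114 / 0.00051663 = 0.37

0.37


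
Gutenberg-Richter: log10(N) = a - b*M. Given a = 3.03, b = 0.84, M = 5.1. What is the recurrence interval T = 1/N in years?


log10(N) = 3.03 - 0.84*5.1 = -1.254
N = 10^-1.254 = 0.055719
T = 1/N = 1/0.055719 = 17.9473 years

17.9473


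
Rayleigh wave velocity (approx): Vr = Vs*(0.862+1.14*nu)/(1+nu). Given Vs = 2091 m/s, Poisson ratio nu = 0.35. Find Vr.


Numerator factor = 0.862 + 1.14*0.35 = 1.261
Denominator = 1 + 0.35 = 1.35
Vr = 2091 * 1.261 / 1.35 = 1953.15 m/s

1953.15


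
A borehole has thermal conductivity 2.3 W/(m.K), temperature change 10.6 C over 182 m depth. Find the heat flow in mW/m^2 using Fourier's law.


q = k * dT / dz * 1000
= 2.3 * 10.6 / 182 * 1000
= 0.133956 * 1000
= 133.956 mW/m^2

133.956


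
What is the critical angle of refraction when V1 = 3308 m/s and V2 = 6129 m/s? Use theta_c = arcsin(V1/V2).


V1/V2 = 3308/6129 = 0.539729
theta_c = arcsin(0.539729) = 32.6652 degrees

32.6652
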